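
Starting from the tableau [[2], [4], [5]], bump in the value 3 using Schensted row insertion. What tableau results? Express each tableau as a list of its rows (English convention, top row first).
3 is larger than every entry of row 1, so it is appended to row 1. The new tableau is [[2, 3], [4], [5]].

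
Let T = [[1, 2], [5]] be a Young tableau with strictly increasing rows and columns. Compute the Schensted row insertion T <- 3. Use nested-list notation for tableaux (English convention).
[[1, 2, 3], [5]]

3 is larger than every entry of row 1, so it is appended to row 1. The new tableau is [[1, 2, 3], [5]].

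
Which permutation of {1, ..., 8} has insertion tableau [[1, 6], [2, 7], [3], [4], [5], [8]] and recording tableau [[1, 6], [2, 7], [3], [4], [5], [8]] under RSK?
Reverse the RSK construction: for i from n down to 1, find the cell of Q containing i, remove the entry at that cell from P, and reverse-bump it up through P; the value ejected from row 1 is w(i).

Step i=8: Q has 8 at row 6, column 1; remove 8 from row 6 of P and reverse-bump: 8 enters row 5 and ejects 5; 5 enters row 4 and ejects 4; 4 enters row 3 and ejects 3; 3 enters row 2 and ejects 2; 2 enters row 1 and ejects 1. So w(8) = 1. P is now [[2, 6], [3, 7], [4], [5], [8]].
Step i=7: Q has 7 at row 2, column 2; remove 7 from row 2 of P and reverse-bump: 7 enters row 1 and ejects 6. So w(7) = 6. P is now [[2, 7], [3], [4], [5], [8]].
Step i=6: Q has 6 at row 1, column 2; remove that cell from P, ejecting 7. So w(6) = 7. P is now [[2], [3], [4], [5], [8]].
Step i=5: Q has 5 at row 5, column 1; remove 8 from row 5 of P and reverse-bump: 8 enters row 4 and ejects 5; 5 enters row 3 and ejects 4; 4 enters row 2 and ejects 3; 3 enters row 1 and ejects 2. So w(5) = 2. P is now [[3], [4], [5], [8]].
Step i=4: Q has 4 at row 4, column 1; remove 8 from row 4 of P and reverse-bump: 8 enters row 3 and ejects 5; 5 enters row 2 and ejects 4; 4 enters row 1 and ejects 3. So w(4) = 3. P is now [[4], [5], [8]].
Step i=3: Q has 3 at row 3, column 1; remove 8 from row 3 of P and reverse-bump: 8 enters row 2 and ejects 5; 5 enters row 1 and ejects 4. So w(3) = 4. P is now [[5], [8]].
Step i=2: Q has 2 at row 2, column 1; remove 8 from row 2 of P and reverse-bump: 8 enters row 1 and ejects 5. So w(2) = 5. P is now [[8]].
Step i=1: Q has 1 at row 1, column 1; remove that cell from P, ejecting 8. So w(1) = 8. P is now [].

So w = 8 5 4 3 2 7 6 1.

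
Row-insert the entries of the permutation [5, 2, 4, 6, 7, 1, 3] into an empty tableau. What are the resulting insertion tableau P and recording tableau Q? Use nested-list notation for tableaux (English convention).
P = [[1, 3, 6, 7], [2, 4], [5]], Q = [[1, 3, 4, 5], [2, 7], [6]]

Insert each entry of the permutation into P by Schensted row insertion, recording in Q the position of each new cell.

After inserting 5: P = [[5]].
After inserting 2: P = [[2], [5]].
After inserting 4: P = [[2, 4], [5]].
After inserting 6: P = [[2, 4, 6], [5]].
After inserting 7: P = [[2, 4, 6, 7], [5]].
After inserting 1: P = [[1, 4, 6, 7], [2], [5]].
After inserting 3: P = [[1, 3, 6, 7], [2, 4], [5]].

So P = [[1, 3, 6, 7], [2, 4], [5]], Q = [[1, 3, 4, 5], [2, 7], [6]].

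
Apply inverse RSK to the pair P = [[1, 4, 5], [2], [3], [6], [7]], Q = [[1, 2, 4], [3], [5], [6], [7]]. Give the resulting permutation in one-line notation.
Reverse the RSK construction: for i from n down to 1, find the cell of Q containing i, remove the entry at that cell from P, and reverse-bump it up through P; the value ejected from row 1 is w(i).

Step i=7: Q has 7 at row 5, column 1; remove 7 from row 5 of P and reverse-bump: 7 enters row 4 and ejects 6; 6 enters row 3 and ejects 3; 3 enters row 2 and ejects 2; 2 enters row 1 and ejects 1. So w(7) = 1. P is now [[2, 4, 5], [3], [6], [7]].
Step i=6: Q has 6 at row 4, column 1; remove 7 from row 4 of P and reverse-bump: 7 enters row 3 and ejects 6; 6 enters row 2 and ejects 3; 3 enters row 1 and ejects 2. So w(6) = 2. P is now [[3, 4, 5], [6], [7]].
Step i=5: Q has 5 at row 3, column 1; remove 7 from row 3 of P and reverse-bump: 7 enters row 2 and ejects 6; 6 enters row 1 and ejects 5. So w(5) = 5. P is now [[3, 4, 6], [7]].
Step i=4: Q has 4 at row 1, column 3; remove that cell from P, ejecting 6. So w(4) = 6. P is now [[3, 4], [7]].
Step i=3: Q has 3 at row 2, column 1; remove 7 from row 2 of P and reverse-bump: 7 enters row 1 and ejects 4. So w(3) = 4. P is now [[3, 7]].
Step i=2: Q has 2 at row 1, column 2; remove that cell from P, ejecting 7. So w(2) = 7. P is now [[3]].
Step i=1: Q has 1 at row 1, column 1; remove that cell from P, ejecting 3. So w(1) = 3. P is now [].

So w = 3 7 4 6 5 2 1.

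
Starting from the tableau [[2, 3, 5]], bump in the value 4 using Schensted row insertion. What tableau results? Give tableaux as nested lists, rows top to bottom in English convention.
In row 1, 4 replaces 5 (the leftmost entry greater than 4); 5 is bumped to row 2. 5 starts a new row 2. The new tableau is [[2, 3, 4], [5]].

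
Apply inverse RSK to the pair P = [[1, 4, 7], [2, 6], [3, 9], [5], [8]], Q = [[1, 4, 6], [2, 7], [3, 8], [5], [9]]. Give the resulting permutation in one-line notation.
8 5 3 6 2 9 7 4 1

Reverse the RSK construction: for i from n down to 1, find the cell of Q containing i, remove the entry at that cell from P, and reverse-bump it up through P; the value ejected from row 1 is w(i).

Step i=9: Q has 9 at row 5, column 1; remove 8 from row 5 of P and reverse-bump: 8 enters row 4 and ejects 5; 5 enters row 3 and ejects 3; 3 enters row 2 and ejects 2; 2 enters row 1 and ejects 1. So w(9) = 1. P is now [[2, 4, 7], [3, 6], [5, 9], [8]].
Step i=8: Q has 8 at row 3, column 2; remove 9 from row 3 of P and reverse-bump: 9 enters row 2 and ejects 6; 6 enters row 1 and ejects 4. So w(8) = 4. P is now [[2, 6, 7], [3, 9], [5], [8]].
Step i=7: Q has 7 at row 2, column 2; remove 9 from row 2 of P and reverse-bump: 9 enters row 1 and ejects 7. So w(7) = 7. P is now [[2, 6, 9], [3], [5], [8]].
Step i=6: Q has 6 at row 1, column 3; remove that cell from P, ejecting 9. So w(6) = 9. P is now [[2, 6], [3], [5], [8]].
Step i=5: Q has 5 at row 4, column 1; remove 8 from row 4 of P and reverse-bump: 8 enters row 3 and ejects 5; 5 enters row 2 and ejects 3; 3 enters row 1 and ejects 2. So w(5) = 2. P is now [[3, 6], [5], [8]].
Step i=4: Q has 4 at row 1, column 2; remove that cell from P, ejecting 6. So w(4) = 6. P is now [[3], [5], [8]].
Step i=3: Q has 3 at row 3, column 1; remove 8 from row 3 of P and reverse-bump: 8 enters row 2 and ejects 5; 5 enters row 1 and ejects 3. So w(3) = 3. P is now [[5], [8]].
Step i=2: Q has 2 at row 2, column 1; remove 8 from row 2 of P and reverse-bump: 8 enters row 1 and ejects 5. So w(2) = 5. P is now [[8]].
Step i=1: Q has 1 at row 1, column 1; remove that cell from P, ejecting 8. So w(1) = 8. P is now [].

So w = 8 5 3 6 2 9 7 4 1.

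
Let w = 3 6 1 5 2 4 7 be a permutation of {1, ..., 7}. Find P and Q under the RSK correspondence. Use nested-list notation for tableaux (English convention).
P = [[1, 2, 4, 7], [3, 5], [6]], Q = [[1, 2, 6, 7], [3, 4], [5]]

Insert each entry of the permutation into P by Schensted row insertion, recording in Q the position of each new cell.

Insert 3: appended to row 1. P = [[3]], Q = [[1]].
Insert 6: appended to row 1. P = [[3, 6]], Q = [[1, 2]].
Insert 1: 1 bumps 3 from row 1; 3 starts row 2. P = [[1, 6], [3]], Q = [[1, 2], [3]].
Insert 5: 5 bumps 6 from row 1; 6 appends to row 2. P = [[1, 5], [3, 6]], Q = [[1, 2], [3, 4]].
Insert 2: 2 bumps 5 from row 1; 5 bumps 6 from row 2; 6 starts row 3. P = [[1, 2], [3, 5], [6]], Q = [[1, 2], [3, 4], [5]].
Insert 4: appended to row 1. P = [[1, 2, 4], [3, 5], [6]], Q = [[1, 2, 6], [3, 4], [5]].
Insert 7: appended to row 1. P = [[1, 2, 4, 7], [3, 5], [6]], Q = [[1, 2, 6, 7], [3, 4], [5]].

So P = [[1, 2, 4, 7], [3, 5], [6]], Q = [[1, 2, 6, 7], [3, 4], [5]].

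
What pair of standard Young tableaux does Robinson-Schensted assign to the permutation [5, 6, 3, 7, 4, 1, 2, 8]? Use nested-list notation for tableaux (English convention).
Insert each entry of the permutation into P by Schensted row insertion, recording in Q the position of each new cell.

Insert 5: appended to row 1. P = [[5]], Q = [[1]].
Insert 6: appended to row 1. P = [[5, 6]], Q = [[1, 2]].
Insert 3: 3 bumps 5 from row 1; 5 starts row 2. P = [[3, 6], [5]], Q = [[1, 2], [3]].
Insert 7: appended to row 1. P = [[3, 6, 7], [5]], Q = [[1, 2, 4], [3]].
Insert 4: 4 bumps 6 from row 1; 6 appends to row 2. P = [[3, 4, 7], [5, 6]], Q = [[1, 2, 4], [3, 5]].
Insert 1: 1 bumps 3 from row 1; 3 bumps 5 from row 2; 5 starts row 3. P = [[1, 4, 7], [3, 6], [5]], Q = [[1, 2, 4], [3, 5], [6]].
Insert 2: 2 bumps 4 from row 1; 4 bumps 6 from row 2; 6 appends to row 3. P = [[1, 2, 7], [3, 4], [5, 6]], Q = [[1, 2, 4], [3, 5], [6, 7]].
Insert 8: appended to row 1. P = [[1, 2, 7, 8], [3, 4], [5, 6]], Q = [[1, 2, 4, 8], [3, 5], [6, 7]].

So P = [[1, 2, 7, 8], [3, 4], [5, 6]], Q = [[1, 2, 4, 8], [3, 5], [6, 7]].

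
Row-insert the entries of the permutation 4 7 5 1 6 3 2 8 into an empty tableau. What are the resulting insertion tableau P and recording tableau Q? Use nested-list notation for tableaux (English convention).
Insert each entry of the permutation into P by Schensted row insertion, recording in Q the position of each new cell.

Insert 4: appended to row 1. P = [[4]].
Insert 7: appended to row 1. P = [[4, 7]].
Insert 5: 5 bumps 7 from row 1; 7 starts row 2. P = [[4, 5], [7]].
Insert 1: 1 bumps 4 from row 1; 4 bumps 7 from row 2; 7 starts row 3. P = [[1, 5], [4], [7]].
Insert 6: appended to row 1. P = [[1, 5, 6], [4], [7]].
Insert 3: 3 bumps 5 from row 1; 5 appends to row 2. P = [[1, 3, 6], [4, 5], [7]].
Insert 2: 2 bumps 3 from row 1; 3 bumps 4 from row 2; 4 bumps 7 from row 3; 7 starts row 4. P = [[1, 2, 6], [3, 5], [4], [7]].
Insert 8: appended to row 1. P = [[1, 2, 6, 8], [3, 5], [4], [7]].

So P = [[1, 2, 6, 8], [3, 5], [4], [7]], Q = [[1, 2, 5, 8], [3, 6], [4], [7]].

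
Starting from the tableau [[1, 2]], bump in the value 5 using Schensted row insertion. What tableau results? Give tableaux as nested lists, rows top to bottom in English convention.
5 is larger than every entry of row 1, so it is appended to row 1. The new tableau is [[1, 2, 5]].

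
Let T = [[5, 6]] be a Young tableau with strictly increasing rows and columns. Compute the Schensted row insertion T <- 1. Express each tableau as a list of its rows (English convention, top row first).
In row 1, 1 replaces 5 (the leftmost entry greater than 1); 5 is bumped to row 2. 5 starts a new row 2. The new tableau is [[1, 6], [5]].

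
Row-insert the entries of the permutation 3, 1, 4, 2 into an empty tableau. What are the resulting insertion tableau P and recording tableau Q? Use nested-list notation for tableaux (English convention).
P = [[1, 2], [3, 4]], Q = [[1, 3], [2, 4]]

Insert each entry of the permutation into P by Schensted row insertion, recording in Q the position of each new cell.

Insert 3: appended to row 1. P = [[3]].
Insert 1: 1 bumps 3 from row 1; 3 starts row 2. P = [[1], [3]].
Insert 4: appended to row 1. P = [[1, 4], [3]].
Insert 2: 2 bumps 4 from row 1; 4 appends to row 2. P = [[1, 2], [3, 4]].

So P = [[1, 2], [3, 4]], Q = [[1, 3], [2, 4]].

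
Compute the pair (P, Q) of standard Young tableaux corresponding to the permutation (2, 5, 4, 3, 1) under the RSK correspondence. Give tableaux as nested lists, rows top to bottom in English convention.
Insert each entry of the permutation into P by Schensted row insertion, recording in Q the position of each new cell.

Insert 2: appended to row 1. P = [[2]], Q = [[1]].
Insert 5: appended to row 1. P = [[2, 5]], Q = [[1, 2]].
Insert 4: 4 bumps 5 from row 1; 5 starts row 2. P = [[2, 4], [5]], Q = [[1, 2], [3]].
Insert 3: 3 bumps 4 from row 1; 4 bumps 5 from row 2; 5 starts row 3. P = [[2, 3], [4], [5]], Q = [[1, 2], [3], [4]].
Insert 1: 1 bumps 2 from row 1; 2 bumps 4 from row 2; 4 bumps 5 from row 3; 5 starts row 4. P = [[1, 3], [2], [4], [5]], Q = [[1, 2], [3], [4], [5]].

So P = [[1, 3], [2], [4], [5]], Q = [[1, 2], [3], [4], [5]].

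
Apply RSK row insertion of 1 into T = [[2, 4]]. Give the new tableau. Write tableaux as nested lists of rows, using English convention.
[[1, 4], [2]]

In row 1, 1 replaces 2 (the leftmost entry greater than 1); 2 is bumped to row 2. 2 starts a new row 2. The new tableau is [[1, 4], [2]].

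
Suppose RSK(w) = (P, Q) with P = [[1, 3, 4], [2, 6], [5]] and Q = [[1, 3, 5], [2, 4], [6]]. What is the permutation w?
5 2 6 3 4 1

Reverse the RSK construction: for i from n down to 1, find the cell of Q containing i, remove the entry at that cell from P, and reverse-bump it up through P; the value ejected from row 1 is w(i).

Step i=6: Q has 6 at row 3, column 1; remove 5 from row 3 of P and reverse-bump: 5 enters row 2 and ejects 2; 2 enters row 1 and ejects 1. So w(6) = 1. P is now [[2, 3, 4], [5, 6]].
Step i=5: Q has 5 at row 1, column 3; remove that cell from P, ejecting 4. So w(5) = 4. P is now [[2, 3], [5, 6]].
Step i=4: Q has 4 at row 2, column 2; remove 6 from row 2 of P and reverse-bump: 6 enters row 1 and ejects 3. So w(4) = 3. P is now [[2, 6], [5]].
Step i=3: Q has 3 at row 1, column 2; remove that cell from P, ejecting 6. So w(3) = 6. P is now [[2], [5]].
Step i=2: Q has 2 at row 2, column 1; remove 5 from row 2 of P and reverse-bump: 5 enters row 1 and ejects 2. So w(2) = 2. P is now [[5]].
Step i=1: Q has 1 at row 1, column 1; remove that cell from P, ejecting 5. So w(1) = 5. P is now [].

So w = 5 2 6 3 4 1.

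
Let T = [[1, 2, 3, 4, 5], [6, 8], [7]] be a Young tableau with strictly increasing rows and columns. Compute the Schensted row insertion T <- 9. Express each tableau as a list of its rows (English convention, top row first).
[[1, 2, 3, 4, 5, 9], [6, 8], [7]]

9 is larger than every entry of row 1, so it is appended to row 1. The new tableau is [[1, 2, 3, 4, 5, 9], [6, 8], [7]].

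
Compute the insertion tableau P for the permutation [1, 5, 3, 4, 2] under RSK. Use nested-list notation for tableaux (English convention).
P = [[1, 2, 4], [3], [5]]

Insert 1: appended to row 1. P = [[1]].
Insert 5: appended to row 1. P = [[1, 5]].
Insert 3: 3 bumps 5 from row 1; 5 starts row 2. P = [[1, 3], [5]].
Insert 4: appended to row 1. P = [[1, 3, 4], [5]].
Insert 2: 2 bumps 3 from row 1; 3 bumps 5 from row 2; 5 starts row 3. P = [[1, 2, 4], [3], [5]].

So P = [[1, 2, 4], [3], [5]].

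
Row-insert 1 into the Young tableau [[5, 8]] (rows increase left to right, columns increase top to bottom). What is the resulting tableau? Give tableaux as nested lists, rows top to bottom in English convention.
[[1, 8], [5]]

In row 1, 1 replaces 5 (the leftmost entry greater than 1); 5 is bumped to row 2. 5 starts a new row 2. The new tableau is [[1, 8], [5]].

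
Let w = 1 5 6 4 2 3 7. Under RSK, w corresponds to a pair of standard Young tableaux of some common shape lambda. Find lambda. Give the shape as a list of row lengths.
Row-insert each entry into an empty tableau.

After inserting 1: P = [[1]].
After inserting 5: P = [[1, 5]].
After inserting 6: P = [[1, 5, 6]].
After inserting 4: P = [[1, 4, 6], [5]].
After inserting 2: P = [[1, 2, 6], [4], [5]].
After inserting 3: P = [[1, 2, 3], [4, 6], [5]].
After inserting 7: P = [[1, 2, 3, 7], [4, 6], [5]].

The final insertion tableau P = [[1, 2, 3, 7], [4, 6], [5]] has shape [4, 2, 1].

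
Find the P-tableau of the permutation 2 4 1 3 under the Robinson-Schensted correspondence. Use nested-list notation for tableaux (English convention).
Insert 2: appended to row 1. P = [[2]].
Insert 4: appended to row 1. P = [[2, 4]].
Insert 1: 1 bumps 2 from row 1; 2 starts row 2. P = [[1, 4], [2]].
Insert 3: 3 bumps 4 from row 1; 4 appends to row 2. P = [[1, 3], [2, 4]].

So P = [[1, 3], [2, 4]].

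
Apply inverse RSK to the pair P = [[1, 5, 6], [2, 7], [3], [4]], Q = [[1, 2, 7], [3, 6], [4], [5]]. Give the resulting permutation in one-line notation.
Reverse RSK: for i = n, n-1, ..., 1, locate i in Q, remove the corresponding corner cell from P, and reverse-bump its entry up through P; the value ejected from row 1 is w(i).

So w = 4 7 3 2 1 5 6.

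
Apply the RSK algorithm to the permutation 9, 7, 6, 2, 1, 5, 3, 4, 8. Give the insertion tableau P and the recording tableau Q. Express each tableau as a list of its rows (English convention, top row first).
P = [[1, 3, 4, 8], [2, 5], [6], [7], [9]], Q = [[1, 6, 8, 9], [2, 7], [3], [4], [5]]

Insert each entry of the permutation into P by Schensted row insertion, recording in Q the position of each new cell.

Insert 9: appended to row 1. P = [[9]].
Insert 7: 7 bumps 9 from row 1; 9 starts row 2. P = [[7], [9]].
Insert 6: 6 bumps 7 from row 1; 7 bumps 9 from row 2; 9 starts row 3. P = [[6], [7], [9]].
Insert 2: 2 bumps 6 from row 1; 6 bumps 7 from row 2; 7 bumps 9 from row 3; 9 starts row 4. P = [[2], [6], [7], [9]].
Insert 1: 1 bumps 2 from row 1; 2 bumps 6 from row 2; 6 bumps 7 from row 3; 7 bumps 9 from row 4; 9 starts row 5. P = [[1], [2], [6], [7], [9]].
Insert 5: appended to row 1. P = [[1, 5], [2], [6], [7], [9]].
Insert 3: 3 bumps 5 from row 1; 5 appends to row 2. P = [[1, 3], [2, 5], [6], [7], [9]].
Insert 4: appended to row 1. P = [[1, 3, 4], [2, 5], [6], [7], [9]].
Insert 8: appended to row 1. P = [[1, 3, 4, 8], [2, 5], [6], [7], [9]].

So P = [[1, 3, 4, 8], [2, 5], [6], [7], [9]], Q = [[1, 6, 8, 9], [2, 7], [3], [4], [5]].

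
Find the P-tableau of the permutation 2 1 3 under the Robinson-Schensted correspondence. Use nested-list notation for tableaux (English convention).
P = [[1, 3], [2]]

Insert 2: appended to row 1. P = [[2]].
Insert 1: 1 bumps 2 from row 1; 2 starts row 2. P = [[1], [2]].
Insert 3: appended to row 1. P = [[1, 3], [2]].

So P = [[1, 3], [2]].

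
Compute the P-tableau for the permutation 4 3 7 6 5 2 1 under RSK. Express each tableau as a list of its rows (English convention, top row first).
Insert 4: appended to row 1. P = [[4]].
Insert 3: 3 bumps 4 from row 1; 4 starts row 2. P = [[3], [4]].
Insert 7: appended to row 1. P = [[3, 7], [4]].
Insert 6: 6 bumps 7 from row 1; 7 appends to row 2. P = [[3, 6], [4, 7]].
Insert 5: 5 bumps 6 from row 1; 6 bumps 7 from row 2; 7 starts row 3. P = [[3, 5], [4, 6], [7]].
Insert 2: 2 bumps 3 from row 1; 3 bumps 4 from row 2; 4 bumps 7 from row 3; 7 starts row 4. P = [[2, 5], [3, 6], [4], [7]].
Insert 1: 1 bumps 2 from row 1; 2 bumps 3 from row 2; 3 bumps 4 from row 3; 4 bumps 7 from row 4; 7 starts row 5. P = [[1, 5], [2, 6], [3], [4], [7]].

So P = [[1, 5], [2, 6], [3], [4], [7]].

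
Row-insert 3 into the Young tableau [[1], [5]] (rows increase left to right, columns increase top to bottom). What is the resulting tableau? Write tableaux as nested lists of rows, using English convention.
3 is larger than every entry of row 1, so it is appended to row 1. The new tableau is [[1, 3], [5]].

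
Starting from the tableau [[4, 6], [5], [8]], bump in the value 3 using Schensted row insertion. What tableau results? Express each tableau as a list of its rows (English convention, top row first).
In row 1, 3 replaces 4 (the leftmost entry greater than 3); 4 is bumped to row 2. In row 2, 4 replaces 5 (the leftmost entry greater than 4); 5 is bumped to row 3. In row 3, 5 replaces 8 (the leftmost entry greater than 5); 8 is bumped to row 4. 8 starts a new row 4. The new tableau is [[3, 6], [4], [5], [8]].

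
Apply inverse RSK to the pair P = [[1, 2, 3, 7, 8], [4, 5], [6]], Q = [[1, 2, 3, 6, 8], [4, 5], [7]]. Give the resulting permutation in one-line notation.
Reverse the RSK construction: for i from n down to 1, find the cell of Q containing i, remove the entry at that cell from P, and reverse-bump it up through P; the value ejected from row 1 is w(i).

Step i=8: Q has 8 at row 1, column 5; remove that cell from P, ejecting 8. So w(8) = 8. P is now [[1, 2, 3, 7], [4, 5], [6]].
Step i=7: Q has 7 at row 3, column 1; remove 6 from row 3 of P and reverse-bump: 6 enters row 2 and ejects 5; 5 enters row 1 and ejects 3. So w(7) = 3. P is now [[1, 2, 5, 7], [4, 6]].
Step i=6: Q has 6 at row 1, column 4; remove that cell from P, ejecting 7. So w(6) = 7. P is now [[1, 2, 5], [4, 6]].
Step i=5: Q has 5 at row 2, column 2; remove 6 from row 2 of P and reverse-bump: 6 enters row 1 and ejects 5. So w(5) = 5. P is now [[1, 2, 6], [4]].
Step i=4: Q has 4 at row 2, column 1; remove 4 from row 2 of P and reverse-bump: 4 enters row 1 and ejects 2. So w(4) = 2. P is now [[1, 4, 6]].
Step i=3: Q has 3 at row 1, column 3; remove that cell from P, ejecting 6. So w(3) = 6. P is now [[1, 4]].
Step i=2: Q has 2 at row 1, column 2; remove that cell from P, ejecting 4. So w(2) = 4. P is now [[1]].
Step i=1: Q has 1 at row 1, column 1; remove that cell from P, ejecting 1. So w(1) = 1. P is now [].

So w = 1 4 6 2 5 7 3 8.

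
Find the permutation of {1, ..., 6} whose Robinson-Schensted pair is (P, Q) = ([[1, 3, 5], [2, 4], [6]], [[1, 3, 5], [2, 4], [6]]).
Reverse the RSK construction: for i from n down to 1, find the cell of Q containing i, remove the entry at that cell from P, and reverse-bump it up through P; the value ejected from row 1 is w(i).

Step i=6: Q has 6 at row 3, column 1; remove 6 from row 3 of P and reverse-bump: 6 enters row 2 and ejects 4; 4 enters row 1 and ejects 3. So w(6) = 3. P is now [[1, 4, 5], [2, 6]].
Step i=5: Q has 5 at row 1, column 3; remove that cell from P, ejecting 5. So w(5) = 5. P is now [[1, 4], [2, 6]].
Step i=4: Q has 4 at row 2, column 2; remove 6 from row 2 of P and reverse-bump: 6 enters row 1 and ejects 4. So w(4) = 4. P is now [[1, 6], [2]].
Step i=3: Q has 3 at row 1, column 2; remove that cell from P, ejecting 6. So w(3) = 6. P is now [[1], [2]].
Step i=2: Q has 2 at row 2, column 1; remove 2 from row 2 of P and reverse-bump: 2 enters row 1 and ejects 1. So w(2) = 1. P is now [[2]].
Step i=1: Q has 1 at row 1, column 1; remove that cell from P, ejecting 2. So w(1) = 2. P is now [].

So w = 2 1 6 4 5 3.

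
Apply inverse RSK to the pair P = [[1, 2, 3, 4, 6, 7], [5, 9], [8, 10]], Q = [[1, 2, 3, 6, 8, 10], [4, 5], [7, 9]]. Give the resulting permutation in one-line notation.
Reverse the RSK construction: for i from n down to 1, find the cell of Q containing i, remove the entry at that cell from P, and reverse-bump it up through P; the value ejected from row 1 is w(i).

Step i=10: Q has 10 at row 1, column 6; remove that cell from P, ejecting 7. So w(10) = 7. P is now [[1, 2, 3, 4, 6], [5, 9], [8, 10]].
Step i=9: Q has 9 at row 3, column 2; remove 10 from row 3 of P and reverse-bump: 10 enters row 2 and ejects 9; 9 enters row 1 and ejects 6. So w(9) = 6. P is now [[1, 2, 3, 4, 9], [5, 10], [8]].
Step i=8: Q has 8 at row 1, column 5; remove that cell from P, ejecting 9. So w(8) = 9. P is now [[1, 2, 3, 4], [5, 10], [8]].
Step i=7: Q has 7 at row 3, column 1; remove 8 from row 3 of P and reverse-bump: 8 enters row 2 and ejects 5; 5 enters row 1 and ejects 4. So w(7) = 4. P is now [[1, 2, 3, 5], [8, 10]].
Step i=6: Q has 6 at row 1, column 4; remove that cell from P, ejecting 5. So w(6) = 5. P is now [[1, 2, 3], [8, 10]].
Step i=5: Q has 5 at row 2, column 2; remove 10 from row 2 of P and reverse-bump: 10 enters row 1 and ejects 3. So w(5) = 3. P is now [[1, 2, 10], [8]].
Step i=4: Q has 4 at row 2, column 1; remove 8 from row 2 of P and reverse-bump: 8 enters row 1 and ejects 2. So w(4) = 2. P is now [[1, 8, 10]].
Step i=3: Q has 3 at row 1, column 3; remove that cell from P, ejecting 10. So w(3) = 10. P is now [[1, 8]].
Step i=2: Q has 2 at row 1, column 2; remove that cell from P, ejecting 8. So w(2) = 8. P is now [[1]].
Step i=1: Q has 1 at row 1, column 1; remove that cell from P, ejecting 1. So w(1) = 1. P is now [].

So w = 1 8 10 2 3 5 4 9 6 7.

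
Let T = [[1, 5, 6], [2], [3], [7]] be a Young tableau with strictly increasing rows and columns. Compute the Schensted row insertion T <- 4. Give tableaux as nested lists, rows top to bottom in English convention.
[[1, 4, 6], [2, 5], [3], [7]]

In row 1, 4 replaces 5 (the leftmost entry greater than 4); 5 is bumped to row 2. 5 is appended to row 2. The new tableau is [[1, 4, 6], [2, 5], [3], [7]].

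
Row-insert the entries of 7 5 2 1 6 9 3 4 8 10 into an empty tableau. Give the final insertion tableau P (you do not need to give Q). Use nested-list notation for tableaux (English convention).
P = [[1, 3, 4, 8, 10], [2, 6, 9], [5], [7]]

Insert 7: appended to row 1. P = [[7]].
Insert 5: 5 bumps 7 from row 1; 7 starts row 2. P = [[5], [7]].
Insert 2: 2 bumps 5 from row 1; 5 bumps 7 from row 2; 7 starts row 3. P = [[2], [5], [7]].
Insert 1: 1 bumps 2 from row 1; 2 bumps 5 from row 2; 5 bumps 7 from row 3; 7 starts row 4. P = [[1], [2], [5], [7]].
Insert 6: appended to row 1. P = [[1, 6], [2], [5], [7]].
Insert 9: appended to row 1. P = [[1, 6, 9], [2], [5], [7]].
Insert 3: 3 bumps 6 from row 1; 6 appends to row 2. P = [[1, 3, 9], [2, 6], [5], [7]].
Insert 4: 4 bumps 9 from row 1; 9 appends to row 2. P = [[1, 3, 4], [2, 6, 9], [5], [7]].
Insert 8: appended to row 1. P = [[1, 3, 4, 8], [2, 6, 9], [5], [7]].
Insert 10: appended to row 1. P = [[1, 3, 4, 8, 10], [2, 6, 9], [5], [7]].

So P = [[1, 3, 4, 8, 10], [2, 6, 9], [5], [7]].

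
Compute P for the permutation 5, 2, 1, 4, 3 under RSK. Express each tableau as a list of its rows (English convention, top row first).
Insert 5: appended to row 1. P = [[5]].
Insert 2: 2 bumps 5 from row 1; 5 starts row 2. P = [[2], [5]].
Insert 1: 1 bumps 2 from row 1; 2 bumps 5 from row 2; 5 starts row 3. P = [[1], [2], [5]].
Insert 4: appended to row 1. P = [[1, 4], [2], [5]].
Insert 3: 3 bumps 4 from row 1; 4 appends to row 2. P = [[1, 3], [2, 4], [5]].

So P = [[1, 3], [2, 4], [5]].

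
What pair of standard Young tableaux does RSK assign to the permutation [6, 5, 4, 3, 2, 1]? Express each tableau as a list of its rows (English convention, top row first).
Insert each entry of the permutation into P by Schensted row insertion, recording in Q the position of each new cell.

Insert 6: appended to row 1. P = [[6]].
Insert 5: 5 bumps 6 from row 1; 6 starts row 2. P = [[5], [6]].
Insert 4: 4 bumps 5 from row 1; 5 bumps 6 from row 2; 6 starts row 3. P = [[4], [5], [6]].
Insert 3: 3 bumps 4 from row 1; 4 bumps 5 from row 2; 5 bumps 6 from row 3; 6 starts row 4. P = [[3], [4], [5], [6]].
Insert 2: 2 bumps 3 from row 1; 3 bumps 4 from row 2; 4 bumps 5 from row 3; 5 bumps 6 from row 4; 6 starts row 5. P = [[2], [3], [4], [5], [6]].
Insert 1: 1 bumps 2 from row 1; 2 bumps 3 from row 2; 3 bumps 4 from row 3; 4 bumps 5 from row 4; 5 bumps 6 from row 5; 6 starts row 6. P = [[1], [2], [3], [4], [5], [6]].

So P = [[1], [2], [3], [4], [5], [6]], Q = [[1], [2], [3], [4], [5], [6]].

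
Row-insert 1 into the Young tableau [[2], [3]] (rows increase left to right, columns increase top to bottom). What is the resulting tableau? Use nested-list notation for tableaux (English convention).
[[1], [2], [3]]

In row 1, 1 replaces 2 (the leftmost entry greater than 1); 2 is bumped to row 2. In row 2, 2 replaces 3 (the leftmost entry greater than 2); 3 is bumped to row 3. 3 starts a new row 3. The new tableau is [[1], [2], [3]].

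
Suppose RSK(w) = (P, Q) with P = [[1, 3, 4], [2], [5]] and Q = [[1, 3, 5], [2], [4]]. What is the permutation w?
Reverse the RSK construction: for i from n down to 1, find the cell of Q containing i, remove the entry at that cell from P, and reverse-bump it up through P; the value ejected from row 1 is w(i).

Step i=5: Q has 5 at row 1, column 3; remove that cell from P, ejecting 4. So w(5) = 4. P is now [[1, 3], [2], [5]].
Step i=4: Q has 4 at row 3, column 1; remove 5 from row 3 of P and reverse-bump: 5 enters row 2 and ejects 2; 2 enters row 1 and ejects 1. So w(4) = 1. P is now [[2, 3], [5]].
Step i=3: Q has 3 at row 1, column 2; remove that cell from P, ejecting 3. So w(3) = 3. P is now [[2], [5]].
Step i=2: Q has 2 at row 2, column 1; remove 5 from row 2 of P and reverse-bump: 5 enters row 1 and ejects 2. So w(2) = 2. P is now [[5]].
Step i=1: Q has 1 at row 1, column 1; remove that cell from P, ejecting 5. So w(1) = 5. P is now [].

So w = 5 2 3 1 4.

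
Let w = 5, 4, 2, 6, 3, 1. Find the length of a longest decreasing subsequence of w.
4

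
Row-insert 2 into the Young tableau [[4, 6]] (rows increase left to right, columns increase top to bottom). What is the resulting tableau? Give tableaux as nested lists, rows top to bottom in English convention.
In row 1, 2 replaces 4 (the leftmost entry greater than 2); 4 is bumped to row 2. 4 starts a new row 2. The new tableau is [[2, 6], [4]].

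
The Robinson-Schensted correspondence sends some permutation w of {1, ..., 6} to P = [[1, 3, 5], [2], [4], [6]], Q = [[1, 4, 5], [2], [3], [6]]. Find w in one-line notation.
Reverse the RSK construction: for i from n down to 1, find the cell of Q containing i, remove the entry at that cell from P, and reverse-bump it up through P; the value ejected from row 1 is w(i).

Step i=6: Q has 6 at row 4, column 1; remove 6 from row 4 of P and reverse-bump: 6 enters row 3 and ejects 4; 4 enters row 2 and ejects 2; 2 enters row 1 and ejects 1. So w(6) = 1. P is now [[2, 3, 5], [4], [6]].
Step i=5: Q has 5 at row 1, column 3; remove that cell from P, ejecting 5. So w(5) = 5. P is now [[2, 3], [4], [6]].
Step i=4: Q has 4 at row 1, column 2; remove that cell from P, ejecting 3. So w(4) = 3. P is now [[2], [4], [6]].
Step i=3: Q has 3 at row 3, column 1; remove 6 from row 3 of P and reverse-bump: 6 enters row 2 and ejects 4; 4 enters row 1 and ejects 2. So w(3) = 2. P is now [[4], [6]].
Step i=2: Q has 2 at row 2, column 1; remove 6 from row 2 of P and reverse-bump: 6 enters row 1 and ejects 4. So w(2) = 4. P is now [[6]].
Step i=1: Q has 1 at row 1, column 1; remove that cell from P, ejecting 6. So w(1) = 6. P is now [].

So w = 6 4 2 3 5 1.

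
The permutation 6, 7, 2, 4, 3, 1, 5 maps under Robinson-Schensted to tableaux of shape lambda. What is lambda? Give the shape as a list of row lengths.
RSK row insertion gives P = [[1, 3, 5], [2, 7], [4], [6]], which has shape [3, 2, 1, 1].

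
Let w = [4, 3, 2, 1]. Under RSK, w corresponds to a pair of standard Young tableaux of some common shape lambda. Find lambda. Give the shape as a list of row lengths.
Row-insert each entry into an empty tableau.

After inserting 4: P = [[4]].
After inserting 3: P = [[3], [4]].
After inserting 2: P = [[2], [3], [4]].
After inserting 1: P = [[1], [2], [3], [4]].

The final insertion tableau P = [[1], [2], [3], [4]] has shape [1, 1, 1, 1].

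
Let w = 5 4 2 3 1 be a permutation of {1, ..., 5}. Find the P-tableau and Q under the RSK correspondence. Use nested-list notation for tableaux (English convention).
Insert each entry of the permutation into P by Schensted row insertion, recording in Q the position of each new cell.

After inserting 5: P = [[5]].
After inserting 4: P = [[4], [5]].
After inserting 2: P = [[2], [4], [5]].
After inserting 3: P = [[2, 3], [4], [5]].
After inserting 1: P = [[1, 3], [2], [4], [5]].

So P = [[1, 3], [2], [4], [5]], Q = [[1, 4], [2], [3], [5]].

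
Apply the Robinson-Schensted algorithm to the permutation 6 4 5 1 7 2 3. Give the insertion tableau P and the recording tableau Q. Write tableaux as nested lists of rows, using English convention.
P = [[1, 2, 3], [4, 5, 7], [6]], Q = [[1, 3, 5], [2, 6, 7], [4]]

Insert each entry of the permutation into P by Schensted row insertion, recording in Q the position of each new cell.

Insert 6: appended to row 1. P = [[6]].
Insert 4: 4 bumps 6 from row 1; 6 starts row 2. P = [[4], [6]].
Insert 5: appended to row 1. P = [[4, 5], [6]].
Insert 1: 1 bumps 4 from row 1; 4 bumps 6 from row 2; 6 starts row 3. P = [[1, 5], [4], [6]].
Insert 7: appended to row 1. P = [[1, 5, 7], [4], [6]].
Insert 2: 2 bumps 5 from row 1; 5 appends to row 2. P = [[1, 2, 7], [4, 5], [6]].
Insert 3: 3 bumps 7 from row 1; 7 appends to row 2. P = [[1, 2, 3], [4, 5, 7], [6]].

So P = [[1, 2, 3], [4, 5, 7], [6]], Q = [[1, 3, 5], [2, 6, 7], [4]].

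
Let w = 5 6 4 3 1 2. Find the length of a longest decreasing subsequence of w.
4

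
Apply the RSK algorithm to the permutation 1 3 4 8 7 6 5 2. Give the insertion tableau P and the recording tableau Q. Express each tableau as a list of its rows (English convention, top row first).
P = [[1, 2, 4, 5], [3], [6], [7], [8]], Q = [[1, 2, 3, 4], [5], [6], [7], [8]]

Insert each entry of the permutation into P by Schensted row insertion, recording in Q the position of each new cell.

After inserting 1: P = [[1]].
After inserting 3: P = [[1, 3]].
After inserting 4: P = [[1, 3, 4]].
After inserting 8: P = [[1, 3, 4, 8]].
After inserting 7: P = [[1, 3, 4, 7], [8]].
After inserting 6: P = [[1, 3, 4, 6], [7], [8]].
After inserting 5: P = [[1, 3, 4, 5], [6], [7], [8]].
After inserting 2: P = [[1, 2, 4, 5], [3], [6], [7], [8]].

So P = [[1, 2, 4, 5], [3], [6], [7], [8]], Q = [[1, 2, 3, 4], [5], [6], [7], [8]].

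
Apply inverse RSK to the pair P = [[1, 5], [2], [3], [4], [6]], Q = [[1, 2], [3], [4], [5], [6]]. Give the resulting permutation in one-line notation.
4 6 5 3 2 1

Reverse the RSK construction: for i from n down to 1, find the cell of Q containing i, remove the entry at that cell from P, and reverse-bump it up through P; the value ejected from row 1 is w(i).

Step i=6: Q has 6 at row 5, column 1; remove 6 from row 5 of P and reverse-bump: 6 enters row 4 and ejects 4; 4 enters row 3 and ejects 3; 3 enters row 2 and ejects 2; 2 enters row 1 and ejects 1. So w(6) = 1. P is now [[2, 5], [3], [4], [6]].
Step i=5: Q has 5 at row 4, column 1; remove 6 from row 4 of P and reverse-bump: 6 enters row 3 and ejects 4; 4 enters row 2 and ejects 3; 3 enters row 1 and ejects 2. So w(5) = 2. P is now [[3, 5], [4], [6]].
Step i=4: Q has 4 at row 3, column 1; remove 6 from row 3 of P and reverse-bump: 6 enters row 2 and ejects 4; 4 enters row 1 and ejects 3. So w(4) = 3. P is now [[4, 5], [6]].
Step i=3: Q has 3 at row 2, column 1; remove 6 from row 2 of P and reverse-bump: 6 enters row 1 and ejects 5. So w(3) = 5. P is now [[4, 6]].
Step i=2: Q has 2 at row 1, column 2; remove that cell from P, ejecting 6. So w(2) = 6. P is now [[4]].
Step i=1: Q has 1 at row 1, column 1; remove that cell from P, ejecting 4. So w(1) = 4. P is now [].

So w = 4 6 5 3 2 1.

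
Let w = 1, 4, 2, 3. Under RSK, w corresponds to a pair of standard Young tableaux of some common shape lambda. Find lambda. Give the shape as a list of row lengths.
[3, 1]

Row-insert each entry into an empty tableau.

After inserting 1: P = [[1]].
After inserting 4: P = [[1, 4]].
After inserting 2: P = [[1, 2], [4]].
After inserting 3: P = [[1, 2, 3], [4]].

The final insertion tableau P = [[1, 2, 3], [4]] has shape [3, 1].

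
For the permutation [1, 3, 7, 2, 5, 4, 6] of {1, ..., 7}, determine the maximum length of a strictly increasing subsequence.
4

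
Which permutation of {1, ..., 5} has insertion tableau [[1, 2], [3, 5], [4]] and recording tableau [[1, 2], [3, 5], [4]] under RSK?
4 5 3 1 2

Reverse the RSK construction: for i from n down to 1, find the cell of Q containing i, remove the entry at that cell from P, and reverse-bump it up through P; the value ejected from row 1 is w(i).

Step i=5: Q has 5 at row 2, column 2; remove 5 from row 2 of P and reverse-bump: 5 enters row 1 and ejects 2. So w(5) = 2. P is now [[1, 5], [3], [4]].
Step i=4: Q has 4 at row 3, column 1; remove 4 from row 3 of P and reverse-bump: 4 enters row 2 and ejects 3; 3 enters row 1 and ejects 1. So w(4) = 1. P is now [[3, 5], [4]].
Step i=3: Q has 3 at row 2, column 1; remove 4 from row 2 of P and reverse-bump: 4 enters row 1 and ejects 3. So w(3) = 3. P is now [[4, 5]].
Step i=2: Q has 2 at row 1, column 2; remove that cell from P, ejecting 5. So w(2) = 5. P is now [[4]].
Step i=1: Q has 1 at row 1, column 1; remove that cell from P, ejecting 4. So w(1) = 4. P is now [].

So w = 4 5 3 1 2.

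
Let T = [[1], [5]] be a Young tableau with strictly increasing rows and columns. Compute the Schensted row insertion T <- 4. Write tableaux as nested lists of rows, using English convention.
[[1, 4], [5]]

4 is larger than every entry of row 1, so it is appended to row 1. The new tableau is [[1, 4], [5]].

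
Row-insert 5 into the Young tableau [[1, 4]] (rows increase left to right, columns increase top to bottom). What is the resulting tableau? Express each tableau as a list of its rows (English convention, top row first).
[[1, 4, 5]]

5 is larger than every entry of row 1, so it is appended to row 1. The new tableau is [[1, 4, 5]].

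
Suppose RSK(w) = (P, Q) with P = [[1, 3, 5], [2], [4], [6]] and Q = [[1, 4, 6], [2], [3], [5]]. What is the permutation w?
6 4 2 3 1 5

Reverse the RSK construction: for i from n down to 1, find the cell of Q containing i, remove the entry at that cell from P, and reverse-bump it up through P; the value ejected from row 1 is w(i).

Step i=6: Q has 6 at row 1, column 3; remove that cell from P, ejecting 5. So w(6) = 5. P is now [[1, 3], [2], [4], [6]].
Step i=5: Q has 5 at row 4, column 1; remove 6 from row 4 of P and reverse-bump: 6 enters row 3 and ejects 4; 4 enters row 2 and ejects 2; 2 enters row 1 and ejects 1. So w(5) = 1. P is now [[2, 3], [4], [6]].
Step i=4: Q has 4 at row 1, column 2; remove that cell from P, ejecting 3. So w(4) = 3. P is now [[2], [4], [6]].
Step i=3: Q has 3 at row 3, column 1; remove 6 from row 3 of P and reverse-bump: 6 enters row 2 and ejects 4; 4 enters row 1 and ejects 2. So w(3) = 2. P is now [[4], [6]].
Step i=2: Q has 2 at row 2, column 1; remove 6 from row 2 of P and reverse-bump: 6 enters row 1 and ejects 4. So w(2) = 4. P is now [[6]].
Step i=1: Q has 1 at row 1, column 1; remove that cell from P, ejecting 6. So w(1) = 6. P is now [].

So w = 6 4 2 3 1 5.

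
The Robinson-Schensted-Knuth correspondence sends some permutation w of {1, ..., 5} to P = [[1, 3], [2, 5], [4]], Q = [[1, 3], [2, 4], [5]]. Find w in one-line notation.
4 2 5 3 1

Reverse the RSK construction: for i from n down to 1, find the cell of Q containing i, remove the entry at that cell from P, and reverse-bump it up through P; the value ejected from row 1 is w(i).

Step i=5: Q has 5 at row 3, column 1; remove 4 from row 3 of P and reverse-bump: 4 enters row 2 and ejects 2; 2 enters row 1 and ejects 1. So w(5) = 1. P is now [[2, 3], [4, 5]].
Step i=4: Q has 4 at row 2, column 2; remove 5 from row 2 of P and reverse-bump: 5 enters row 1 and ejects 3. So w(4) = 3. P is now [[2, 5], [4]].
Step i=3: Q has 3 at row 1, column 2; remove that cell from P, ejecting 5. So w(3) = 5. P is now [[2], [4]].
Step i=2: Q has 2 at row 2, column 1; remove 4 from row 2 of P and reverse-bump: 4 enters row 1 and ejects 2. So w(2) = 2. P is now [[4]].
Step i=1: Q has 1 at row 1, column 1; remove that cell from P, ejecting 4. So w(1) = 4. P is now [].

So w = 4 2 5 3 1.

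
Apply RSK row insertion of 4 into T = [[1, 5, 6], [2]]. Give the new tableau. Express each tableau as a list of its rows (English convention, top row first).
In row 1, 4 replaces 5 (the leftmost entry greater than 4); 5 is bumped to row 2. 5 is appended to row 2. The new tableau is [[1, 4, 6], [2, 5]].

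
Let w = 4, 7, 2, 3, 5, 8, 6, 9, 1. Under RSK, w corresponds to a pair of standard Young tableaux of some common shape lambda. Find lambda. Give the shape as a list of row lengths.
Row-insert each entry into an empty tableau.

After inserting 4: P = [[4]].
After inserting 7: P = [[4, 7]].
After inserting 2: P = [[2, 7], [4]].
After inserting 3: P = [[2, 3], [4, 7]].
After inserting 5: P = [[2, 3, 5], [4, 7]].
After inserting 8: P = [[2, 3, 5, 8], [4, 7]].
After inserting 6: P = [[2, 3, 5, 6], [4, 7, 8]].
After inserting 9: P = [[2, 3, 5, 6, 9], [4, 7, 8]].
After inserting 1: P = [[1, 3, 5, 6, 9], [2, 7, 8], [4]].

The final insertion tableau P = [[1, 3, 5, 6, 9], [2, 7, 8], [4]] has shape [5, 3, 1].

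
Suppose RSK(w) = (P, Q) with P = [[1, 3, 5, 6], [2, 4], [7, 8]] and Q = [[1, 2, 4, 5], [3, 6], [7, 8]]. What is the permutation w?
2 7 4 5 8 6 1 3

Reverse the RSK construction: for i from n down to 1, find the cell of Q containing i, remove the entry at that cell from P, and reverse-bump it up through P; the value ejected from row 1 is w(i).

Step i=8: Q has 8 at row 3, column 2; remove 8 from row 3 of P and reverse-bump: 8 enters row 2 and ejects 4; 4 enters row 1 and ejects 3. So w(8) = 3. P is now [[1, 4, 5, 6], [2, 8], [7]].
Step i=7: Q has 7 at row 3, column 1; remove 7 from row 3 of P and reverse-bump: 7 enters row 2 and ejects 2; 2 enters row 1 and ejects 1. So w(7) = 1. P is now [[2, 4, 5, 6], [7, 8]].
Step i=6: Q has 6 at row 2, column 2; remove 8 from row 2 of P and reverse-bump: 8 enters row 1 and ejects 6. So w(6) = 6. P is now [[2, 4, 5, 8], [7]].
Step i=5: Q has 5 at row 1, column 4; remove that cell from P, ejecting 8. So w(5) = 8. P is now [[2, 4, 5], [7]].
Step i=4: Q has 4 at row 1, column 3; remove that cell from P, ejecting 5. So w(4) = 5. P is now [[2, 4], [7]].
Step i=3: Q has 3 at row 2, column 1; remove 7 from row 2 of P and reverse-bump: 7 enters row 1 and ejects 4. So w(3) = 4. P is now [[2, 7]].
Step i=2: Q has 2 at row 1, column 2; remove that cell from P, ejecting 7. So w(2) = 7. P is now [[2]].
Step i=1: Q has 1 at row 1, column 1; remove that cell from P, ejecting 2. So w(1) = 2. P is now [].

So w = 2 7 4 5 8 6 1 3.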